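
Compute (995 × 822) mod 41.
22

(995 × 822) = 817890
817890 mod 41 = 22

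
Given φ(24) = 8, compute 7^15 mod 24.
By Euler: 7^{8} ≡ 1 (mod 24) since gcd(7, 24) = 1. 15 = 1×8 + 7. So 7^{15} ≡ 7^{7} ≡ 7 (mod 24)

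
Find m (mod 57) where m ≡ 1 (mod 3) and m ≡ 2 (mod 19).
M = 3 × 19 = 57. M₁ = 19, y₁ ≡ 1 (mod 3). M₂ = 3, y₂ ≡ 13 (mod 19). m = 1×19×1 + 2×3×13 ≡ 40 (mod 57)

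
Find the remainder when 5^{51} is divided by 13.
By Fermat: 5^{12} ≡ 1 (mod 13). 51 = 4×12 + 3. So 5^{51} ≡ 5^{3} ≡ 8 (mod 13)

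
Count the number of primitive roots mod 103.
Number of primitive roots mod 103 = φ(102) = 32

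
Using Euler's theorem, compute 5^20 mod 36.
By Euler: 5^{12} ≡ 1 (mod 36) since gcd(5, 36) = 1. 20 = 1×12 + 8. So 5^{20} ≡ 5^{8} ≡ 25 (mod 36)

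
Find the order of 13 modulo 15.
Powers of 13 mod 15: 13^1≡13, 13^2≡4, 13^3≡7, 13^4≡1. Order = 4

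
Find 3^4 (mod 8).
4 = 4 (binary 100). Repeated squaring mod 8: 3^1 ≡ 3; 3^2 ≡ 3² = 9 ≡ 1; 3^4 ≡ 1² = 1 ≡ 1. So 3^4 ≡ 1 (mod 8).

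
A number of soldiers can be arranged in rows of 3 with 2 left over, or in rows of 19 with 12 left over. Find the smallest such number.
M = 3 × 19 = 57. M₁ = 19, y₁ ≡ 1 (mod 3). M₂ = 3, y₂ ≡ 13 (mod 19). t = 2×19×1 + 12×3×13 ≡ 50 (mod 57). The smallest positive such number is 50.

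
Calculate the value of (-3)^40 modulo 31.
Using Fermat: (-3)^{30} ≡ 1 (mod 31). 40 ≡ 10 (mod 30). So (-3)^{40} ≡ (-3)^{10} ≡ 25 (mod 31)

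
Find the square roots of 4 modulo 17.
The square roots of 4 mod 17 are 2 and 15. Verify: 2² = 4 ≡ 4 (mod 17)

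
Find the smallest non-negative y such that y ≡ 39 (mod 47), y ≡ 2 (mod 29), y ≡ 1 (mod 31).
13951

Using the Chinese Remainder Theorem:
M = product of moduli = 42253
For equation 1: M_1 = 899, 899 ≡ 6 (mod 47), inverse of 899 mod 47 is 8 (check: 6 × 8 = 48 ≡ 1 (mod 47))
For equation 2: M_2 = 1457, 1457 ≡ 7 (mod 29), inverse of 1457 mod 29 is 25 (check: 7 × 25 = 175 ≡ 1 (mod 29))
For equation 3: M_3 = 1363, 1363 ≡ 30 (mod 31), inverse of 1363 mod 31 is 30 (check: 30 × 30 = 900 ≡ 1 (mod 31))
Combine: y ≡ Σ r_i×M_i×(M_i⁻¹ mod m_i) = 39×899×8 + 2×1457×25 + 1×1363×30 = 280488 + 72850 + 40890 = 394228
394228 mod 42253 = 13951
y ≡ 13951 (mod 42253)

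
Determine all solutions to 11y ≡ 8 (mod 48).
40

Since gcd(11, 48) = 1 divides 8, a solution exists.
Multiply both sides by the inverse of 11 mod 48:
  11^(-1) mod 48 = 35
  x ≡ 35 × 8 ≡ 280 ≡ 40 (mod 48)
Verification: 11 × 40 = 440 = 9 × 48 + 8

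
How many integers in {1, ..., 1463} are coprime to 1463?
1080

Prime factorization: 1463 = 7 × 11 × 19
Using the formula φ(n) = n × Π(1 - 1/p) for each prime factor p:
φ(1463) = 1463 × (1 - 1/7) × (1 - 1/11) × (1 - 1/19)
φ(1463) = 1080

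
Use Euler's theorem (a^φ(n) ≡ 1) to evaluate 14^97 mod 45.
By Euler: 14^{24} ≡ 1 (mod 45) since gcd(14, 45) = 1. 97 = 4×24 + 1. So 14^{97} ≡ 14^{1} ≡ 14 (mod 45)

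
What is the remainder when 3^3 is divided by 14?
3 = 2 + 1 (binary 11). Repeated squaring mod 14: 3^1 ≡ 3; 3^2 ≡ 3² = 9 ≡ 9. Multiply: 3^3 = 3^2 × 3^1 ≡ 9 × 3 (mod 14): 9 × 3 = 27 ≡ 13. So 3^3 ≡ 13 (mod 14).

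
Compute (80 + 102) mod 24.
14

(80 + 102) = 182
182 mod 24 = 14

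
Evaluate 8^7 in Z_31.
7 = 4 + 2 + 1 (binary 111). Repeated squaring mod 31: 8^1 ≡ 8; 8^2 ≡ 8² = 64 ≡ 2; 8^4 ≡ 2² = 4 ≡ 4. Multiply: 8^7 = 8^4 × 8^2 × 8^1 ≡ 4 × 2 × 8 (mod 31): 4 × 2 = 8 ≡ 8; 8 × 8 = 64 ≡ 2. So 8^7 ≡ 2 (mod 31).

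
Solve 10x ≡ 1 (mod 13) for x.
4

Using Extended Euclidean Algorithm:
gcd(10, 13) = 1
Bezout coefficients: 10 × 4 + 13 × -3 = 1
So 10 × 4 ≡ 1 (mod 13)
The inverse is 4 mod 13 = 4
Verification: 10 × 4 = 40 = 3 × 13 + 1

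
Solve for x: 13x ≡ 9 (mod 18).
9

Since gcd(13, 18) = 1 divides 9, a solution exists.
Multiply both sides by the inverse of 13 mod 18:
  13^(-1) mod 18 = 7
  x ≡ 7 × 9 ≡ 63 ≡ 9 (mod 18)
Verification: 13 × 9 = 117 = 6 × 18 + 9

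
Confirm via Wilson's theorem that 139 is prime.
(138)! mod 139 = 138. Since this equals -1 (mod 139), Wilson confirms 139 is prime.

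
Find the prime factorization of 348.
2^2 × 3 × 29

Divide by primes starting from smallest:
348 ÷ 2 = 174
174 ÷ 2 = 87
87 ÷ 3 = 29
29 ÷ 29 = 1

348 = 2^2 × 3 × 29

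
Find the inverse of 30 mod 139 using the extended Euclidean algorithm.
Extended GCD: 30(51) + 139(-11) = 1. So 30^(-1) ≡ 51 ≡ 51 (mod 139). Verify: 30 × 51 = 1530 ≡ 1 (mod 139)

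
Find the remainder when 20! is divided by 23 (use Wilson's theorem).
(22)! = (20)! × (21) × (22) ≡ -1 (mod 23). So (20)! ≡ -1 × [(22)(21)]^(-1) ≡ 11 (mod 23)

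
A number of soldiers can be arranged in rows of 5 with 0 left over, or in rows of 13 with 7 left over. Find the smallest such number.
M = 5 × 13 = 65. M₁ = 13, y₁ ≡ 2 (mod 5). M₂ = 5, y₂ ≡ 8 (mod 13). z = 0×13×2 + 7×5×8 ≡ 20 (mod 65). The smallest positive such number is 20.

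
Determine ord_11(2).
Powers of 2 mod 11: 2^1≡2, 2^2≡4, 2^3≡8, 2^4≡5, 2^5≡10, 2^6≡9, 2^7≡7, 2^8≡3, 2^9≡6, 2^10≡1. Order = 10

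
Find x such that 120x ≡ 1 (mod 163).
120^(-1) ≡ 72 (mod 163). Verification: 120 × 72 = 8640 ≡ 1 (mod 163)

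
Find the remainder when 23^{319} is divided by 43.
By Fermat: 23^{42} ≡ 1 (mod 43). 319 = 7×42 + 25. So 23^{319} ≡ 23^{25} ≡ 40 (mod 43)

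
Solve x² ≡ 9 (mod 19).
The square roots of 9 mod 19 are 16 and 3. Verify: 16² = 256 ≡ 9 (mod 19)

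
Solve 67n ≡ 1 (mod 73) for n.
12

Using Extended Euclidean Algorithm:
gcd(67, 73) = 1
Bezout coefficients: 67 × 12 + 73 × -11 = 1
So 67 × 12 ≡ 1 (mod 73)
The inverse is 12 mod 73 = 12
Verification: 67 × 12 = 804 = 11 × 73 + 1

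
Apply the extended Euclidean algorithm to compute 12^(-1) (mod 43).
Extended GCD: 12(18) + 43(-5) = 1. So 12^(-1) ≡ 18 ≡ 18 (mod 43). Verify: 12 × 18 = 216 ≡ 1 (mod 43)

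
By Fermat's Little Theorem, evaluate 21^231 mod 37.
By Fermat: 21^{36} ≡ 1 (mod 37). 231 = 6×36 + 15. So 21^{231} ≡ 21^{15} ≡ 27 (mod 37)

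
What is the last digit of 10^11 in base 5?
Using repeated squaring. 10 ≡ 0 (mod 5). 11 = 8 + 2 + 1 (binary 1011). Repeated squaring mod 5: 0^1 ≡ 0; 0^2 ≡ 0² = 0 ≡ 0; 0^4 ≡ 0² = 0 ≡ 0; 0^8 ≡ 0² = 0 ≡ 0. Multiply: 10^11 ≡ 0^8 × 0^2 × 0^1 ≡ 0 × 0 × 0 (mod 5): 0 × 0 = 0 ≡ 0; 0 × 0 = 0 ≡ 0. So 10^11 ≡ 0 (mod 5).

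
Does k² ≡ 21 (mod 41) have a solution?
By Euler's criterion: 21^{20} ≡ 1 (mod 41). Since this equals 1, 21 is a QR.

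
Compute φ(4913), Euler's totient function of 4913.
4624

Prime factorization: 4913 = 17^3
Using the formula φ(n) = n × Π(1 - 1/p) for each prime factor p:
φ(4913) = 4913 × (1 - 1/17)
φ(4913) = 4624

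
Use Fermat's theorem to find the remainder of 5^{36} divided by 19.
1

By Fermat's Little Theorem, a^(p-1) ≡ 1 (mod p) for prime p and gcd(a, p) = 1
Here p = 19, so 5^18 ≡ 1 (mod 19)
We can reduce the exponent: 36 mod 18 = 0
So 5^36 ≡ 5^0 (mod 19)
Computing: 5^0 mod 19 = 1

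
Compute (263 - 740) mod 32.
3

(263 - 740) = -477
-477 mod 32 = 3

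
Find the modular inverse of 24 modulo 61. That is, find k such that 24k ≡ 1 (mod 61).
28

Using Extended Euclidean Algorithm:
gcd(24, 61) = 1
Bezout coefficients: 24 × 28 + 61 × -11 = 1
So 24 × 28 ≡ 1 (mod 61)
The inverse is 28 mod 61 = 28
Verification: 24 × 28 = 672 = 11 × 61 + 1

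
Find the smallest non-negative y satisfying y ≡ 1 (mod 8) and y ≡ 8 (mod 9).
M = 8 × 9 = 72. M₁ = 9, y₁ ≡ 1 (mod 8). M₂ = 8, y₂ ≡ 8 (mod 9). y = 1×9×1 + 8×8×8 ≡ 17 (mod 72)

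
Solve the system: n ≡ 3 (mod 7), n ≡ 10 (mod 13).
M = 7 × 13 = 91. M₁ = 13, y₁ ≡ 6 (mod 7). M₂ = 7, y₂ ≡ 2 (mod 13). n = 3×13×6 + 10×7×2 ≡ 10 (mod 91)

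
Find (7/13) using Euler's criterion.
(7/13) = 7^{6} mod 13 = -1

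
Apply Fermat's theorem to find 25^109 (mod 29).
By Fermat: 25^{28} ≡ 1 (mod 29). 109 = 3×28 + 25. So 25^{109} ≡ 25^{25} ≡ 24 (mod 29)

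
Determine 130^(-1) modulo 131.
130^(-1) ≡ 130 (mod 131). Verification: 130 × 130 = 16900 ≡ 1 (mod 131)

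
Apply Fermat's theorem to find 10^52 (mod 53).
By Fermat's Little Theorem, 10^{52} ≡ 1 (mod 53) since 53 is prime and gcd(10, 53) = 1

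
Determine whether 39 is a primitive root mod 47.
p - 1 = 46 has prime divisors 2, 23. Check 39^(46/q) mod 47 for each: 39^(46/2) = 39^23 ≡ 46, 39^(46/23) = 39^2 ≡ 17 (mod 47). None of these is 1, so 39 has order 46 = φ(47), so it is a primitive root mod 47.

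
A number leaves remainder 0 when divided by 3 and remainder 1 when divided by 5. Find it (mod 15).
M = 3 × 5 = 15. M₁ = 5, y₁ ≡ 2 (mod 3). M₂ = 3, y₂ ≡ 2 (mod 5). k = 0×5×2 + 1×3×2 ≡ 6 (mod 15)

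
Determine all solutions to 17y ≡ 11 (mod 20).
3

Since gcd(17, 20) = 1 divides 11, a solution exists.
Multiply both sides by the inverse of 17 mod 20:
  17^(-1) mod 20 = 13
  x ≡ 13 × 11 ≡ 143 ≡ 3 (mod 20)
Verification: 17 × 3 = 51 = 2 × 20 + 11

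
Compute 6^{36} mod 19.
1

Using successive squaring:
Binary expansion of 36: 100100
Powers of 6 mod 19 (each is the square of the previous):
  6^1 ≡ 6 (mod 19)
  6^2 ≡ 6² = 36 ≡ 17 (mod 19)
  6^4 ≡ 17² = 289 ≡ 4 (mod 19)
  6^8 ≡ 4² = 16 ≡ 16 (mod 19)
  6^16 ≡ 16² = 256 ≡ 9 (mod 19)
  6^32 ≡ 9² = 81 ≡ 5 (mod 19)
36 = 32 + 4, so 6^36 = 6^32 × 6^4 ≡ 5 × 4 (mod 19)
Multiplying step by step:
  5 × 4 = 20 ≡ 1 (mod 19)
Result: 6^36 ≡ 1 (mod 19)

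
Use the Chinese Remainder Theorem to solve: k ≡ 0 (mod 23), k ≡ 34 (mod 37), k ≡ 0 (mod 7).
2254

Using the Chinese Remainder Theorem:
M = product of moduli = 5957
For equation 1: M_1 = 259, 259 ≡ 6 (mod 23), inverse of 259 mod 23 is 4 (check: 6 × 4 = 24 ≡ 1 (mod 23))
For equation 2: M_2 = 161, 161 ≡ 13 (mod 37), inverse of 161 mod 37 is 20 (check: 13 × 20 = 260 ≡ 1 (mod 37))
For equation 3: M_3 = 851, 851 ≡ 4 (mod 7), inverse of 851 mod 7 is 2 (check: 4 × 2 = 8 ≡ 1 (mod 7))
Combine: k ≡ Σ r_i×M_i×(M_i⁻¹ mod m_i) = 0×259×4 + 34×161×20 + 0×851×2 = 0 + 109480 + 0 = 109480
109480 mod 5957 = 2254
k ≡ 2254 (mod 5957)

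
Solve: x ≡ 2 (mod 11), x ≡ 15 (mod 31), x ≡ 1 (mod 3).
M = 11 × 31 × 3 = 1023. M₁ = 93, y₁ ≡ 9 (mod 11). M₂ = 33, y₂ ≡ 16 (mod 31). M₃ = 341, y₃ ≡ 2 (mod 3). x = 2×93×9 + 15×33×16 + 1×341×2 ≡ 46 (mod 1023)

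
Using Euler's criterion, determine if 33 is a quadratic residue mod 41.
By Euler's criterion: 33^{20} ≡ 1 (mod 41). Since this equals 1, 33 is a QR.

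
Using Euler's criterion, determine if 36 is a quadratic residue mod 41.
By Euler's criterion: 36^{20} ≡ 1 (mod 41). Since this equals 1, 36 is a QR.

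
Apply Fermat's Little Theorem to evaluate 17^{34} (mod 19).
5

By Fermat's Little Theorem, a^(p-1) ≡ 1 (mod p) for prime p and gcd(a, p) = 1
Here p = 19, so 17^18 ≡ 1 (mod 19)
We can reduce the exponent: 34 mod 18 = 16
So 17^34 ≡ 17^16 (mod 19)
Computing: 17^16 mod 19 = 5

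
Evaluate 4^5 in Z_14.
5 = 4 + 1 (binary 101). Repeated squaring mod 14: 4^1 ≡ 4; 4^2 ≡ 4² = 16 ≡ 2; 4^4 ≡ 2² = 4 ≡ 4. Multiply: 4^5 = 4^4 × 4^1 ≡ 4 × 4 (mod 14): 4 × 4 = 16 ≡ 2. So 4^5 ≡ 2 (mod 14).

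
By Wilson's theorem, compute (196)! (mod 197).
By Wilson's theorem, (196)! ≡ -1 ≡ 196 (mod 197)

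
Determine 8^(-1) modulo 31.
8^(-1) ≡ 4 (mod 31). Verification: 8 × 4 = 32 ≡ 1 (mod 31)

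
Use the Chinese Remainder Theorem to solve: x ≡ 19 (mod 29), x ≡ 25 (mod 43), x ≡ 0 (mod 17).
11764

Using the Chinese Remainder Theorem:
M = product of moduli = 21199
For equation 1: M_1 = 731, 731 ≡ 6 (mod 29), inverse of 731 mod 29 is 5 (check: 6 × 5 = 30 ≡ 1 (mod 29))
For equation 2: M_2 = 493, 493 ≡ 20 (mod 43), inverse of 493 mod 43 is 28 (check: 20 × 28 = 560 ≡ 1 (mod 43))
For equation 3: M_3 = 1247, 1247 ≡ 6 (mod 17), inverse of 1247 mod 17 is 3 (check: 6 × 3 = 18 ≡ 1 (mod 17))
Combine: x ≡ Σ r_i×M_i×(M_i⁻¹ mod m_i) = 19×731×5 + 25×493×28 + 0×1247×3 = 69445 + 345100 + 0 = 414545
414545 mod 21199 = 11764
x ≡ 11764 (mod 21199)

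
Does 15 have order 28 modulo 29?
p - 1 = 28 has prime divisors 2, 7. Check 15^(28/q) mod 29 for each: 15^(28/2) = 15^14 ≡ 28, 15^(28/7) = 15^4 ≡ 20 (mod 29). None of these is 1, so 15 has order 28 = φ(29), so it is a primitive root mod 29.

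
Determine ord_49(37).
Powers of 37 mod 49: 37^1≡37, 37^2≡46, 37^3≡36, 37^4≡9, 37^5≡39, 37^6≡22, 37^7≡30, 37^8≡32, 37^9≡8, 37^10≡2, 37^11≡25, 37^12≡43, 37^13≡23, 37^14≡18, 37^15≡29, 37^16≡44, 37^17≡11, 37^18≡15, 37^19≡16, 37^20≡4, 37^21≡1. Order = 21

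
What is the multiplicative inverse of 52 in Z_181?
52^(-1) ≡ 94 (mod 181). Verification: 52 × 94 = 4888 ≡ 1 (mod 181)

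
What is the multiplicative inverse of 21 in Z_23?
11

Using Extended Euclidean Algorithm:
gcd(21, 23) = 1
Bezout coefficients: 21 × 11 + 23 × -10 = 1
So 21 × 11 ≡ 1 (mod 23)
The inverse is 11 mod 23 = 11
Verification: 21 × 11 = 231 = 10 × 23 + 1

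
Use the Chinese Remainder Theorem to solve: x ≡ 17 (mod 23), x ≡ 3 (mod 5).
63

Using the Chinese Remainder Theorem:
M = product of moduli = 115
For equation 1: M_1 = 5, 5 ≡ 5 (mod 23), inverse of 5 mod 23 is 14 (check: 5 × 14 = 70 ≡ 1 (mod 23))
For equation 2: M_2 = 23, 23 ≡ 3 (mod 5), inverse of 23 mod 5 is 2 (check: 3 × 2 = 6 ≡ 1 (mod 5))
Combine: x ≡ Σ r_i×M_i×(M_i⁻¹ mod m_i) = 17×5×14 + 3×23×2 = 1190 + 138 = 1328
1328 mod 115 = 63
x ≡ 63 (mod 115)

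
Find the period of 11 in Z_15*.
Powers of 11 mod 15: 11^1≡11, 11^2≡1. Order = 2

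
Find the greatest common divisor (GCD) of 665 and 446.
1

Using the Euclidean algorithm:
665 = 1 × 446 + 219
446 = 2 × 219 + 8
219 = 27 × 8 + 3
8 = 2 × 3 + 2
3 = 1 × 2 + 1
2 = 2 × 1 + 0

GCD(665, 446) = 1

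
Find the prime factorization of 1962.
2 × 3^2 × 109

Divide by primes starting from smallest:
1962 ÷ 2 = 981
981 ÷ 3 = 327
327 ÷ 3 = 109
109 ÷ 109 = 1

1962 = 2 × 3^2 × 109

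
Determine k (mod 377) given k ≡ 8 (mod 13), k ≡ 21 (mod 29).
21

Using the Chinese Remainder Theorem:
M = product of moduli = 377
For equation 1: M_1 = 29, 29 ≡ 3 (mod 13), inverse of 29 mod 13 is 9 (check: 3 × 9 = 27 ≡ 1 (mod 13))
For equation 2: M_2 = 13, 13 ≡ 13 (mod 29), inverse of 13 mod 29 is 9 (check: 13 × 9 = 117 ≡ 1 (mod 29))
Combine: k ≡ Σ r_i×M_i×(M_i⁻¹ mod m_i) = 8×29×9 + 21×13×9 = 2088 + 2457 = 4545
4545 mod 377 = 21
k ≡ 21 (mod 377)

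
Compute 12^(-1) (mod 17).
10

Using Extended Euclidean Algorithm:
gcd(12, 17) = 1
Bezout coefficients: 12 × -7 + 17 × 5 = 1
So 12 × -7 ≡ 1 (mod 17)
The inverse is -7 mod 17 = 10
Verification: 12 × 10 = 120 = 7 × 17 + 1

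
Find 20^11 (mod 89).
Using repeated squaring. 11 = 8 + 2 + 1 (binary 1011). Repeated squaring mod 89: 20^1 ≡ 20; 20^2 ≡ 20² = 400 ≡ 44; 20^4 ≡ 44² = 1936 ≡ 67; 20^8 ≡ 67² = 4489 ≡ 39. Multiply: 20^11 = 20^8 × 20^2 × 20^1 ≡ 39 × 44 × 20 (mod 89): 39 × 44 = 1716 ≡ 25; 25 × 20 = 500 ≡ 55. So 20^11 ≡ 55 (mod 89).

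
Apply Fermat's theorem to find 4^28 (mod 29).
By Fermat's Little Theorem, 4^{28} ≡ 1 (mod 29) since 29 is prime and gcd(4, 29) = 1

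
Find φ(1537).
1456

Prime factorization: 1537 = 29 × 53
Using the formula φ(n) = n × Π(1 - 1/p) for each prime factor p:
φ(1537) = 1537 × (1 - 1/29) × (1 - 1/53)
φ(1537) = 1456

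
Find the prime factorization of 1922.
2 × 31^2

Divide by primes starting from smallest:
1922 ÷ 2 = 961
961 ÷ 31 = 31
31 ÷ 31 = 1

1922 = 2 × 31^2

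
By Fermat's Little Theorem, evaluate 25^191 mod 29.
By Fermat: 25^{28} ≡ 1 (mod 29). 191 = 6×28 + 23. So 25^{191} ≡ 25^{23} ≡ 16 (mod 29)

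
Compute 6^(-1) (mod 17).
3

Using Extended Euclidean Algorithm:
gcd(6, 17) = 1
Bezout coefficients: 6 × 3 + 17 × -1 = 1
So 6 × 3 ≡ 1 (mod 17)
The inverse is 3 mod 17 = 3
Verification: 6 × 3 = 18 = 1 × 17 + 1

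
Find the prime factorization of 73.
73

Divide by primes starting from smallest:
73 ÷ 73 = 1

73 = 73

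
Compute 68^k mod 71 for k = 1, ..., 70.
g^1, g^2, ..., g^{70} mod 71: {68, 9, 44, 10, 41, 19, 14, 29, 55, 48, 69, 6, 53, 54, 51, 60, 33, 43, 13, 32, 46, 4, 59, 36, 34, 40, 22, 5, 56, 45, 7, 50, 63, 24, 70, 3, 62, 27, 61, 30, 52, 57, 42, 16, 23, 2, 65, 18, 17, 20, 11, 38, 28, 58, 39, 25, 67, 12, 35, 37, 31, 49, 66, 15, 26, 64, 21, 8, 47, 1}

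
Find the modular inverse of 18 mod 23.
18^(-1) ≡ 9 (mod 23). Verification: 18 × 9 = 162 ≡ 1 (mod 23)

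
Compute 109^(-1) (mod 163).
109^(-1) ≡ 3 (mod 163). Verification: 109 × 3 = 327 ≡ 1 (mod 163)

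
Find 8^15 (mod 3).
Using Fermat: 8^{2} ≡ 1 (mod 3). 15 ≡ 1 (mod 2). So 8^{15} ≡ 8^{1} ≡ 2 (mod 3)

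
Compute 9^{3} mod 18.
9

Using successive squaring:
Binary expansion of 3: 11
Powers of 9 mod 18 (each is the square of the previous):
  9^1 ≡ 9 (mod 18)
  9^2 ≡ 9² = 81 ≡ 9 (mod 18)
3 = 2 + 1, so 9^3 = 9^2 × 9^1 ≡ 9 × 9 (mod 18)
Multiplying step by step:
  9 × 9 = 81 ≡ 9 (mod 18)
Result: 9^3 ≡ 9 (mod 18)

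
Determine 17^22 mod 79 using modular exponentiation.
Using repeated squaring. 22 = 16 + 4 + 2 (binary 10110). Repeated squaring mod 79: 17^1 ≡ 17; 17^2 ≡ 17² = 289 ≡ 52; 17^4 ≡ 52² = 2704 ≡ 18; 17^8 ≡ 18² = 324 ≡ 8; 17^16 ≡ 8² = 64 ≡ 64. Multiply: 17^22 = 17^16 × 17^4 × 17^2 ≡ 64 × 18 × 52 (mod 79): 64 × 18 = 1152 ≡ 46; 46 × 52 = 2392 ≡ 22. So 17^22 ≡ 22 (mod 79).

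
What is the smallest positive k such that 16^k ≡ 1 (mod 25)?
Powers of 16 mod 25: 16^1≡16, 16^2≡6, 16^3≡21, 16^4≡11, 16^5≡1. Order = 5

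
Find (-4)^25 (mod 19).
Using Fermat: (-4)^{18} ≡ 1 (mod 19). 25 ≡ 7 (mod 18). So (-4)^{25} ≡ (-4)^{7} ≡ 13 (mod 19)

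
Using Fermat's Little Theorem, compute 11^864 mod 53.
By Fermat: 11^{52} ≡ 1 (mod 53). 864 ≡ 32 (mod 52). So 11^{864} ≡ 11^{32} ≡ 36 (mod 53)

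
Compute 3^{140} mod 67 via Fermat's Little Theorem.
62

By Fermat's Little Theorem, a^(p-1) ≡ 1 (mod p) for prime p and gcd(a, p) = 1
Here p = 67, so 3^66 ≡ 1 (mod 67)
We can reduce the exponent: 140 mod 66 = 8
So 3^140 ≡ 3^8 (mod 67)
Computing: 3^8 mod 67 = 62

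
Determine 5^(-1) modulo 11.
5^(-1) ≡ 9 (mod 11). Verification: 5 × 9 = 45 ≡ 1 (mod 11)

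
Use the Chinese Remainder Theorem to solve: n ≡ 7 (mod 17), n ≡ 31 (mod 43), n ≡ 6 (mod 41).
16242

Using the Chinese Remainder Theorem:
M = product of moduli = 29971
For equation 1: M_1 = 1763, 1763 ≡ 12 (mod 17), inverse of 1763 mod 17 is 10 (check: 12 × 10 = 120 ≡ 1 (mod 17))
For equation 2: M_2 = 697, 697 ≡ 9 (mod 43), inverse of 697 mod 43 is 24 (check: 9 × 24 = 216 ≡ 1 (mod 43))
For equation 3: M_3 = 731, 731 ≡ 34 (mod 41), inverse of 731 mod 41 is 35 (check: 34 × 35 = 1190 ≡ 1 (mod 41))
Combine: n ≡ Σ r_i×M_i×(M_i⁻¹ mod m_i) = 7×1763×10 + 31×697×24 + 6×731×35 = 123410 + 518568 + 153510 = 795488
795488 mod 29971 = 16242
n ≡ 16242 (mod 29971)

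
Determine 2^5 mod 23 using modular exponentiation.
5 = 4 + 1 (binary 101). Repeated squaring mod 23: 2^1 ≡ 2; 2^2 ≡ 2² = 4 ≡ 4; 2^4 ≡ 4² = 16 ≡ 16. Multiply: 2^5 = 2^4 × 2^1 ≡ 16 × 2 (mod 23): 16 × 2 = 32 ≡ 9. So 2^5 ≡ 9 (mod 23).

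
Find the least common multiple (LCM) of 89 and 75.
6675

First find GCD(89, 75) using the Euclidean algorithm:
89 = 1 × 75 + 14
75 = 5 × 14 + 5
14 = 2 × 5 + 4
5 = 1 × 4 + 1
4 = 4 × 1 + 0
GCD(89, 75) = 1

LCM formula: LCM(a, b) = (a × b) / GCD(a, b)
LCM(89, 75) = (89 × 75) / 1
LCM(89, 75) = 6675 / 1
LCM(89, 75) = 6675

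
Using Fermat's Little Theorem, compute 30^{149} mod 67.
38

By Fermat's Little Theorem, a^(p-1) ≡ 1 (mod p) for prime p and gcd(a, p) = 1
Here p = 67, so 30^66 ≡ 1 (mod 67)
We can reduce the exponent: 149 mod 66 = 17
So 30^149 ≡ 30^17 (mod 67)
Computing: 30^17 mod 67 = 38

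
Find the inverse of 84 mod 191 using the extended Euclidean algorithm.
Extended GCD: 84(-25) + 191(11) = 1. So 84^(-1) ≡ 166 ≡ 166 (mod 191). Verify: 84 × 166 = 13944 ≡ 1 (mod 191)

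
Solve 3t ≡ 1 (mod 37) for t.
25

Using Extended Euclidean Algorithm:
gcd(3, 37) = 1
Bezout coefficients: 3 × -12 + 37 × 1 = 1
So 3 × -12 ≡ 1 (mod 37)
The inverse is -12 mod 37 = 25
Verification: 3 × 25 = 75 = 2 × 37 + 1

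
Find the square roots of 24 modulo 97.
The square roots of 24 mod 97 are 11 and 86. Verify: 11² = 121 ≡ 24 (mod 97)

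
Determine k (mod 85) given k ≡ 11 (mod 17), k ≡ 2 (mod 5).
62

Using the Chinese Remainder Theorem:
M = product of moduli = 85
For equation 1: M_1 = 5, 5 ≡ 5 (mod 17), inverse of 5 mod 17 is 7 (check: 5 × 7 = 35 ≡ 1 (mod 17))
For equation 2: M_2 = 17, 17 ≡ 2 (mod 5), inverse of 17 mod 5 is 3 (check: 2 × 3 = 6 ≡ 1 (mod 5))
Combine: k ≡ Σ r_i×M_i×(M_i⁻¹ mod m_i) = 11×5×7 + 2×17×3 = 385 + 102 = 487
487 mod 85 = 62
k ≡ 62 (mod 85)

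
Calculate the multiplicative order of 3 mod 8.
Powers of 3 mod 8: 3^1≡3, 3^2≡1. Order = 2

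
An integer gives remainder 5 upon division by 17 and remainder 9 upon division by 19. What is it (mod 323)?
M = 17 × 19 = 323. M₁ = 19, y₁ ≡ 9 (mod 17). M₂ = 17, y₂ ≡ 9 (mod 19). t = 5×19×9 + 9×17×9 ≡ 294 (mod 323). The smallest positive such number is 294.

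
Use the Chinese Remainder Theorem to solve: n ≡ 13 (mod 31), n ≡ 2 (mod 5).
137

Using the Chinese Remainder Theorem:
M = product of moduli = 155
For equation 1: M_1 = 5, 5 ≡ 5 (mod 31), inverse of 5 mod 31 is 25 (check: 5 × 25 = 125 ≡ 1 (mod 31))
For equation 2: M_2 = 31, 31 ≡ 1 (mod 5), inverse of 31 mod 5 is 1 (check: 1 × 1 = 1 ≡ 1 (mod 5))
Combine: n ≡ Σ r_i×M_i×(M_i⁻¹ mod m_i) = 13×5×25 + 2×31×1 = 1625 + 62 = 1687
1687 mod 155 = 137
n ≡ 137 (mod 155)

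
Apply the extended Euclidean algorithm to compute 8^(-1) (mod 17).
Extended GCD: 8(-2) + 17(1) = 1. So 8^(-1) ≡ 15 ≡ 15 (mod 17). Verify: 8 × 15 = 120 ≡ 1 (mod 17)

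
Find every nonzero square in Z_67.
QRs mod 67: {1, 4, 6, 9, 10, 14, 15, 16, 17, 19, 21, 22, 23, 24, 25, 26, 29, 33, 35, 36, 37, 39, 40, 47, 49, 54, 55, 56, 59, 60, 62, 64, 65}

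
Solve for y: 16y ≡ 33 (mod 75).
63

Since gcd(16, 75) = 1 divides 33, a solution exists.
Multiply both sides by the inverse of 16 mod 75:
  16^(-1) mod 75 = 61
  x ≡ 61 × 33 ≡ 2013 ≡ 63 (mod 75)
Verification: 16 × 63 = 1008 = 13 × 75 + 33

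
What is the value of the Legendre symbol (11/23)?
(11/23) = 11^{11} mod 23 = -1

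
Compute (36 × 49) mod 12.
0

(36 × 49) = 1764
1764 mod 12 = 0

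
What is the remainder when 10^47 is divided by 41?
Using Fermat: 10^{40} ≡ 1 (mod 41). 47 ≡ 7 (mod 40). So 10^{47} ≡ 10^{7} ≡ 18 (mod 41)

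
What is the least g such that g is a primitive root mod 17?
p - 1 = 16 has prime divisors 2. h is a primitive root mod 17 iff h^(16/q) ≢ 1 (mod 17) for each such q.
h = 2: 2^8 ≡ 1 (mod 17); 2^8 ≡ 1, so not a primitive root.
h = 3: 3^8 ≡ 16 (mod 17); none is 1, so 3 has order 16 and is a primitive root.
The smallest primitive root mod 17 is g = 3.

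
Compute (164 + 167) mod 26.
19

(164 + 167) = 331
331 mod 26 = 19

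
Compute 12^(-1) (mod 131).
12^(-1) ≡ 11 (mod 131). Verification: 12 × 11 = 132 ≡ 1 (mod 131)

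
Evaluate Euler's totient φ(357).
192

Prime factorization: 357 = 3 × 7 × 17
Using the formula φ(n) = n × Π(1 - 1/p) for each prime factor p:
φ(357) = 357 × (1 - 1/3) × (1 - 1/7) × (1 - 1/17)
φ(357) = 192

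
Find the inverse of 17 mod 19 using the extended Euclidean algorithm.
Extended GCD: 17(9) + 19(-8) = 1. So 17^(-1) ≡ 9 ≡ 9 (mod 19). Verify: 17 × 9 = 153 ≡ 1 (mod 19)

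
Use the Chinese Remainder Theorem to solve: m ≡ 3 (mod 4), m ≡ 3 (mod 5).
M = 4 × 5 = 20. M₁ = 5, y₁ ≡ 1 (mod 4). M₂ = 4, y₂ ≡ 4 (mod 5). m = 3×5×1 + 3×4×4 ≡ 3 (mod 20)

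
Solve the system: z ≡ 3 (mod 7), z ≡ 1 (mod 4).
M = 7 × 4 = 28. M₁ = 4, y₁ ≡ 2 (mod 7). M₂ = 7, y₂ ≡ 3 (mod 4). z = 3×4×2 + 1×7×3 ≡ 17 (mod 28)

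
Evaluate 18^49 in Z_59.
Using repeated squaring. 49 = 32 + 16 + 1 (binary 110001). Repeated squaring mod 59: 18^1 ≡ 18; 18^2 ≡ 18² = 324 ≡ 29; 18^4 ≡ 29² = 841 ≡ 15; 18^8 ≡ 15² = 225 ≡ 48; 18^16 ≡ 48² = 2304 ≡ 3; 18^32 ≡ 3² = 9 ≡ 9. Multiply: 18^49 = 18^32 × 18^16 × 18^1 ≡ 9 × 3 × 18 (mod 59): 9 × 3 = 27 ≡ 27; 27 × 18 = 486 ≡ 14. So 18^49 ≡ 14 (mod 59).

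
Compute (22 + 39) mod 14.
5

(22 + 39) = 61
61 mod 14 = 5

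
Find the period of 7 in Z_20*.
Powers of 7 mod 20: 7^1≡7, 7^2≡9, 7^3≡3, 7^4≡1. Order = 4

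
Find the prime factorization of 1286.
2 × 643

Divide by primes starting from smallest:
1286 ÷ 2 = 643
643 ÷ 643 = 1

1286 = 2 × 643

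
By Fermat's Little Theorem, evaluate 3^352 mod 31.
By Fermat: 3^{30} ≡ 1 (mod 31). 352 ≡ 22 (mod 30). So 3^{352} ≡ 3^{22} ≡ 14 (mod 31)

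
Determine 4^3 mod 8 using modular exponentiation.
3 = 2 + 1 (binary 11). Repeated squaring mod 8: 4^1 ≡ 4; 4^2 ≡ 4² = 16 ≡ 0. Multiply: 4^3 = 4^2 × 4^1 ≡ 0 × 4 (mod 8): 0 × 4 = 0 ≡ 0. So 4^3 ≡ 0 (mod 8).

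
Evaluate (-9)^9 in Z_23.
(-9) ≡ 14 (mod 23). 9 = 8 + 1 (binary 1001). Repeated squaring mod 23: 14^1 ≡ 14; 14^2 ≡ 14² = 196 ≡ 12; 14^4 ≡ 12² = 144 ≡ 6; 14^8 ≡ 6² = 36 ≡ 13. Multiply: (-9)^9 ≡ 14^8 × 14^1 ≡ 13 × 14 (mod 23): 13 × 14 = 182 ≡ 21. So (-9)^9 ≡ 21 (mod 23).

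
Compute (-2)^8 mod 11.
(-2) ≡ 9 (mod 11). 8 = 8 (binary 1000). Repeated squaring mod 11: 9^1 ≡ 9; 9^2 ≡ 9² = 81 ≡ 4; 9^4 ≡ 4² = 16 ≡ 5; 9^8 ≡ 5² = 25 ≡ 3. So (-2)^8 ≡ 3 (mod 11).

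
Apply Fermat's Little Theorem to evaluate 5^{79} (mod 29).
4

By Fermat's Little Theorem, a^(p-1) ≡ 1 (mod p) for prime p and gcd(a, p) = 1
Here p = 29, so 5^28 ≡ 1 (mod 29)
We can reduce the exponent: 79 mod 28 = 23
So 5^79 ≡ 5^23 (mod 29)
Computing: 5^23 mod 29 = 4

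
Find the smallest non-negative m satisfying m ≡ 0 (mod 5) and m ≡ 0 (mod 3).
M = 5 × 3 = 15. M₁ = 3, y₁ ≡ 2 (mod 5). M₂ = 5, y₂ ≡ 2 (mod 3). m = 0×3×2 + 0×5×2 ≡ 0 (mod 15)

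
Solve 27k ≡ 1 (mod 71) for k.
50

Using Extended Euclidean Algorithm:
gcd(27, 71) = 1
Bezout coefficients: 27 × -21 + 71 × 8 = 1
So 27 × -21 ≡ 1 (mod 71)
The inverse is -21 mod 71 = 50
Verification: 27 × 50 = 1350 = 19 × 71 + 1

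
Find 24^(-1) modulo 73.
70

Using Extended Euclidean Algorithm:
gcd(24, 73) = 1
Bezout coefficients: 24 × -3 + 73 × 1 = 1
So 24 × -3 ≡ 1 (mod 73)
The inverse is -3 mod 73 = 70
Verification: 24 × 70 = 1680 = 23 × 73 + 1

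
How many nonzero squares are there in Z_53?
For prime 53, there are (p-1)/2 = (53-1)/2 = 26 quadratic residues (excluding 0).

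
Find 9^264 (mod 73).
Using Fermat: 9^{72} ≡ 1 (mod 73). 264 ≡ 48 (mod 72). So 9^{264} ≡ 9^{48} ≡ 1 (mod 73)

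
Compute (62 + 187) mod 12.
9

(62 + 187) = 249
249 mod 12 = 9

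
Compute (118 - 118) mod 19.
0

(118 - 118) = 0
0 mod 19 = 0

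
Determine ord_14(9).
Powers of 9 mod 14: 9^1≡9, 9^2≡11, 9^3≡1. Order = 3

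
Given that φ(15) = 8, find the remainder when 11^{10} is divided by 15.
By Euler: 11^{8} ≡ 1 (mod 15) since gcd(11, 15) = 1. 10 = 1×8 + 2. So 11^{10} ≡ 11^{2} ≡ 1 (mod 15)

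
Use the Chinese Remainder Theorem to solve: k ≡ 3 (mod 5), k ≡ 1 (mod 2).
3

Using the Chinese Remainder Theorem:
M = product of moduli = 10
For equation 1: M_1 = 2, 2 ≡ 2 (mod 5), inverse of 2 mod 5 is 3 (check: 2 × 3 = 6 ≡ 1 (mod 5))
For equation 2: M_2 = 5, 5 ≡ 1 (mod 2), inverse of 5 mod 2 is 1 (check: 1 × 1 = 1 ≡ 1 (mod 2))
Combine: k ≡ Σ r_i×M_i×(M_i⁻¹ mod m_i) = 3×2×3 + 1×5×1 = 18 + 5 = 23
23 mod 10 = 3
k ≡ 3 (mod 10)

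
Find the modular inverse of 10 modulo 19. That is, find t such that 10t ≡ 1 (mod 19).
2

Using Extended Euclidean Algorithm:
gcd(10, 19) = 1
Bezout coefficients: 10 × 2 + 19 × -1 = 1
So 10 × 2 ≡ 1 (mod 19)
The inverse is 2 mod 19 = 2
Verification: 10 × 2 = 20 = 1 × 19 + 1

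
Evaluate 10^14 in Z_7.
Using Fermat: 10^{6} ≡ 1 (mod 7). 14 ≡ 2 (mod 6). So 10^{14} ≡ 10^{2} ≡ 2 (mod 7)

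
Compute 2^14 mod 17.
Using repeated squaring. 14 = 8 + 4 + 2 (binary 1110). Repeated squaring mod 17: 2^1 ≡ 2; 2^2 ≡ 2² = 4 ≡ 4; 2^4 ≡ 4² = 16 ≡ 16; 2^8 ≡ 16² = 256 ≡ 1. Multiply: 2^14 = 2^8 × 2^4 × 2^2 ≡ 1 × 16 × 4 (mod 17): 1 × 16 = 16 ≡ 16; 16 × 4 = 64 ≡ 13. So 2^14 ≡ 13 (mod 17).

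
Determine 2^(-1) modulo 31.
2^(-1) ≡ 16 (mod 31). Verification: 2 × 16 = 32 ≡ 1 (mod 31)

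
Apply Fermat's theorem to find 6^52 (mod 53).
By Fermat's Little Theorem, 6^{52} ≡ 1 (mod 53) since 53 is prime and gcd(6, 53) = 1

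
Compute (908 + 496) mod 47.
41

(908 + 496) = 1404
1404 mod 47 = 41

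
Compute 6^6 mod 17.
6 = 4 + 2 (binary 110). Repeated squaring mod 17: 6^1 ≡ 6; 6^2 ≡ 6² = 36 ≡ 2; 6^4 ≡ 2² = 4 ≡ 4. Multiply: 6^6 = 6^4 × 6^2 ≡ 4 × 2 (mod 17): 4 × 2 = 8 ≡ 8. So 6^6 ≡ 8 (mod 17).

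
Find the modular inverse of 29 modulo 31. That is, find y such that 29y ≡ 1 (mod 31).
15

Using Extended Euclidean Algorithm:
gcd(29, 31) = 1
Bezout coefficients: 29 × 15 + 31 × -14 = 1
So 29 × 15 ≡ 1 (mod 31)
The inverse is 15 mod 31 = 15
Verification: 29 × 15 = 435 = 14 × 31 + 1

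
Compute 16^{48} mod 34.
18

Using successive squaring:
Binary expansion of 48: 110000
Powers of 16 mod 34 (each is the square of the previous):
  16^1 ≡ 16 (mod 34)
  16^2 ≡ 16² = 256 ≡ 18 (mod 34)
  16^4 ≡ 18² = 324 ≡ 18 (mod 34)
  16^8 ≡ 18² = 324 ≡ 18 (mod 34)
  16^16 ≡ 18² = 324 ≡ 18 (mod 34)
  16^32 ≡ 18² = 324 ≡ 18 (mod 34)
48 = 32 + 16, so 16^48 = 16^32 × 16^16 ≡ 18 × 18 (mod 34)
Multiplying step by step:
  18 × 18 = 324 ≡ 18 (mod 34)
Result: 16^48 ≡ 18 (mod 34)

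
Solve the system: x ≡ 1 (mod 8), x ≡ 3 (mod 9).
M = 8 × 9 = 72. M₁ = 9, y₁ ≡ 1 (mod 8). M₂ = 8, y₂ ≡ 8 (mod 9). x = 1×9×1 + 3×8×8 ≡ 57 (mod 72)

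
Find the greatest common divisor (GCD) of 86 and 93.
1

Using the Euclidean algorithm:
86 = 0 × 93 + 86
93 = 1 × 86 + 7
86 = 12 × 7 + 2
7 = 3 × 2 + 1
2 = 2 × 1 + 0

GCD(86, 93) = 1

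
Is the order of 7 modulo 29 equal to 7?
Yes, ord_29(7) = 7.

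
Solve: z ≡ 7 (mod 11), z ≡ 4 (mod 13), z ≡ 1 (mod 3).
M = 11 × 13 × 3 = 429. M₁ = 39, y₁ ≡ 2 (mod 11). M₂ = 33, y₂ ≡ 2 (mod 13). M₃ = 143, y₃ ≡ 2 (mod 3). z = 7×39×2 + 4×33×2 + 1×143×2 ≡ 238 (mod 429)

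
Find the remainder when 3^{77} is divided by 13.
By Fermat: 3^{12} ≡ 1 (mod 13). 77 = 6×12 + 5. So 3^{77} ≡ 3^{5} ≡ 9 (mod 13)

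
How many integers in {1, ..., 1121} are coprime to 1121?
1044

Prime factorization: 1121 = 19 × 59
Using the formula φ(n) = n × Π(1 - 1/p) for each prime factor p:
φ(1121) = 1121 × (1 - 1/19) × (1 - 1/59)
φ(1121) = 1044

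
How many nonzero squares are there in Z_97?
For prime 97, there are (p-1)/2 = (97-1)/2 = 48 quadratic residues (excluding 0).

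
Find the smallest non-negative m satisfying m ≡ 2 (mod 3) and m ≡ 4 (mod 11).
M = 3 × 11 = 33. M₁ = 11, y₁ ≡ 2 (mod 3). M₂ = 3, y₂ ≡ 4 (mod 11). m = 2×11×2 + 4×3×4 ≡ 26 (mod 33)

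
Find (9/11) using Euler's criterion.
(9/11) = 9^{5} mod 11 = 1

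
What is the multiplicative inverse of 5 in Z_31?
5^(-1) ≡ 25 (mod 31). Verification: 5 × 25 = 125 ≡ 1 (mod 31)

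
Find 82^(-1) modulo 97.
84

Using Extended Euclidean Algorithm:
gcd(82, 97) = 1
Bezout coefficients: 82 × -13 + 97 × 11 = 1
So 82 × -13 ≡ 1 (mod 97)
The inverse is -13 mod 97 = 84
Verification: 82 × 84 = 6888 = 71 × 97 + 1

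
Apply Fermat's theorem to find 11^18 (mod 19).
By Fermat's Little Theorem, 11^{18} ≡ 1 (mod 19) since 19 is prime and gcd(11, 19) = 1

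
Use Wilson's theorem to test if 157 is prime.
(156)! mod 157 = 156. Since 156 ≡ -1 (mod 157), 157 is prime.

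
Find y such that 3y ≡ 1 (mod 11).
3^(-1) ≡ 4 (mod 11). Verification: 3 × 4 = 12 ≡ 1 (mod 11)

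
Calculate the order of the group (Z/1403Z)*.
1320

Prime factorization: 1403 = 23 × 61
Using the formula φ(n) = n × Π(1 - 1/p) for each prime factor p:
φ(1403) = 1403 × (1 - 1/23) × (1 - 1/61)
φ(1403) = 1320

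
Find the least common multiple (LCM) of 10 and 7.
70

First find GCD(10, 7) using the Euclidean algorithm:
10 = 1 × 7 + 3
7 = 2 × 3 + 1
3 = 3 × 1 + 0
GCD(10, 7) = 1

LCM formula: LCM(a, b) = (a × b) / GCD(a, b)
LCM(10, 7) = (10 × 7) / 1
LCM(10, 7) = 70 / 1
LCM(10, 7) = 70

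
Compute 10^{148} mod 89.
67

Using successive squaring:
Binary expansion of 148: 10010100
Powers of 10 mod 89 (each is the square of the previous):
  10^1 ≡ 10 (mod 89)
  10^2 ≡ 10² = 100 ≡ 11 (mod 89)
  10^4 ≡ 11² = 121 ≡ 32 (mod 89)
  10^8 ≡ 32² = 1024 ≡ 45 (mod 89)
  10^16 ≡ 45² = 2025 ≡ 67 (mod 89)
  10^32 ≡ 67² = 4489 ≡ 39 (mod 89)
  10^64 ≡ 39² = 1521 ≡ 8 (mod 89)
  10^128 ≡ 8² = 64 ≡ 64 (mod 89)
148 = 128 + 16 + 4, so 10^148 = 10^128 × 10^16 × 10^4 ≡ 64 × 67 × 32 (mod 89)
Multiplying step by step:
  64 × 67 = 4288 ≡ 16 (mod 89)
  16 × 32 = 512 ≡ 67 (mod 89)
Result: 10^148 ≡ 67 (mod 89)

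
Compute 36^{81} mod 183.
102

Using successive squaring:
Binary expansion of 81: 1010001
Powers of 36 mod 183 (each is the square of the previous):
  36^1 ≡ 36 (mod 183)
  36^2 ≡ 36² = 1296 ≡ 15 (mod 183)
  36^4 ≡ 15² = 225 ≡ 42 (mod 183)
  36^8 ≡ 42² = 1764 ≡ 117 (mod 183)
  36^16 ≡ 117² = 13689 ≡ 147 (mod 183)
  36^32 ≡ 147² = 21609 ≡ 15 (mod 183)
  36^64 ≡ 15² = 225 ≡ 42 (mod 183)
81 = 64 + 16 + 1, so 36^81 = 36^64 × 36^16 × 36^1 ≡ 42 × 147 × 36 (mod 183)
Multiplying step by step:
  42 × 147 = 6174 ≡ 135 (mod 183)
  135 × 36 = 4860 ≡ 102 (mod 183)
Result: 36^81 ≡ 102 (mod 183)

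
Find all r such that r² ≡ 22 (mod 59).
The square roots of 22 mod 59 are 9 and 50. Verify: 9² = 81 ≡ 22 (mod 59)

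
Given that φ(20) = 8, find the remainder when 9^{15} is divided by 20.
By Euler: 9^{8} ≡ 1 (mod 20) since gcd(9, 20) = 1. 15 = 1×8 + 7. So 9^{15} ≡ 9^{7} ≡ 9 (mod 20)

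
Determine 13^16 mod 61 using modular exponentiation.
Using repeated squaring. 16 = 16 (binary 10000). Repeated squaring mod 61: 13^1 ≡ 13; 13^2 ≡ 13² = 169 ≡ 47; 13^4 ≡ 47² = 2209 ≡ 13; 13^8 ≡ 13² = 169 ≡ 47; 13^16 ≡ 47² = 2209 ≡ 13. So 13^16 ≡ 13 (mod 61).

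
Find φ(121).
110

Prime factorization: 121 = 11^2
Using the formula φ(n) = n × Π(1 - 1/p) for each prime factor p:
φ(121) = 121 × (1 - 1/11)
φ(121) = 110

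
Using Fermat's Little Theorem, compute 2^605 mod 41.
By Fermat: 2^{40} ≡ 1 (mod 41). 605 ≡ 5 (mod 40). So 2^{605} ≡ 2^{5} ≡ 32 (mod 41)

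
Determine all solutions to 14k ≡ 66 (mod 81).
51

Since gcd(14, 81) = 1 divides 66, a solution exists.
Multiply both sides by the inverse of 14 mod 81:
  14^(-1) mod 81 = 29
  x ≡ 29 × 66 ≡ 1914 ≡ 51 (mod 81)
Verification: 14 × 51 = 714 = 8 × 81 + 66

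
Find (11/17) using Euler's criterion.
(11/17) = 11^{8} mod 17 = -1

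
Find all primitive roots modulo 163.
Primitive roots mod 163: {2, 3, 7, 11, 12, 18, 19, 20, 29, 32, 42, 44, 45, 50, 52, 63, 66, 67, 68, 70, 72, 73, 75, 76, 79, 80, 82, 89, 92, 94, 101, 103, 106, 107, 108, 109, 112, 114, 116, 117, 120, 122, 124, 128, 129, 130, 137, 139, 147, 148, 149, 153, 154, 159}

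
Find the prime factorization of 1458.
2 × 3^6

Divide by primes starting from smallest:
1458 ÷ 2 = 729
729 ÷ 3 = 243
243 ÷ 3 = 81
81 ÷ 3 = 27
27 ÷ 3 = 9
9 ÷ 3 = 3
3 ÷ 3 = 1

1458 = 2 × 3^6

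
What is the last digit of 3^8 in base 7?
8 = 8 (binary 1000). Repeated squaring mod 7: 3^1 ≡ 3; 3^2 ≡ 3² = 9 ≡ 2; 3^4 ≡ 2² = 4 ≡ 4; 3^8 ≡ 4² = 16 ≡ 2. So 3^8 ≡ 2 (mod 7).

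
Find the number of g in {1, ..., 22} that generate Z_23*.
Number of primitive roots mod 23 = φ(22) = 10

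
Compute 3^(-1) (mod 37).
25

Using Extended Euclidean Algorithm:
gcd(3, 37) = 1
Bezout coefficients: 3 × -12 + 37 × 1 = 1
So 3 × -12 ≡ 1 (mod 37)
The inverse is -12 mod 37 = 25
Verification: 3 × 25 = 75 = 2 × 37 + 1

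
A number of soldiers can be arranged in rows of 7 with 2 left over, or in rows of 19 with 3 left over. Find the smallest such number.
M = 7 × 19 = 133. M₁ = 19, y₁ ≡ 3 (mod 7). M₂ = 7, y₂ ≡ 11 (mod 19). n = 2×19×3 + 3×7×11 ≡ 79 (mod 133). The smallest positive such number is 79.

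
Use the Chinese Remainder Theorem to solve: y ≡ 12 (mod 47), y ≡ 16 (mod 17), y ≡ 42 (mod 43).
17543

Using the Chinese Remainder Theorem:
M = product of moduli = 34357
For equation 1: M_1 = 731, 731 ≡ 26 (mod 47), inverse of 731 mod 47 is 38 (check: 26 × 38 = 988 ≡ 1 (mod 47))
For equation 2: M_2 = 2021, 2021 ≡ 15 (mod 17), inverse of 2021 mod 17 is 8 (check: 15 × 8 = 120 ≡ 1 (mod 17))
For equation 3: M_3 = 799, 799 ≡ 25 (mod 43), inverse of 799 mod 43 is 31 (check: 25 × 31 = 775 ≡ 1 (mod 43))
Combine: y ≡ Σ r_i×M_i×(M_i⁻¹ mod m_i) = 12×731×38 + 16×2021×8 + 42×799×31 = 333336 + 258688 + 1040298 = 1632322
1632322 mod 34357 = 17543
y ≡ 17543 (mod 34357)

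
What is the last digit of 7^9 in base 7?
7 ≡ 0 (mod 7). 9 = 8 + 1 (binary 1001). Repeated squaring mod 7: 0^1 ≡ 0; 0^2 ≡ 0² = 0 ≡ 0; 0^4 ≡ 0² = 0 ≡ 0; 0^8 ≡ 0² = 0 ≡ 0. Multiply: 7^9 ≡ 0^8 × 0^1 ≡ 0 × 0 (mod 7): 0 × 0 = 0 ≡ 0. So 7^9 ≡ 0 (mod 7).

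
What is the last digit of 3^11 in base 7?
Using Fermat: 3^{6} ≡ 1 (mod 7). 11 ≡ 5 (mod 6). So 3^{11} ≡ 3^{5} ≡ 5 (mod 7)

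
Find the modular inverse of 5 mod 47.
5^(-1) ≡ 19 (mod 47). Verification: 5 × 19 = 95 ≡ 1 (mod 47)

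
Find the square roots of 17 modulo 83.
The square roots of 17 mod 83 are 10 and 73. Verify: 10² = 100 ≡ 17 (mod 83)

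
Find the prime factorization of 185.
5 × 37

Divide by primes starting from smallest:
185 ÷ 5 = 37
37 ÷ 37 = 1

185 = 5 × 37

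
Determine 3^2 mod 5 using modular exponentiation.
2 = 2 (binary 10). Repeated squaring mod 5: 3^1 ≡ 3; 3^2 ≡ 3² = 9 ≡ 4. So 3^2 ≡ 4 (mod 5).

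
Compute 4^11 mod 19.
Using repeated squaring. 11 = 8 + 2 + 1 (binary 1011). Repeated squaring mod 19: 4^1 ≡ 4; 4^2 ≡ 4² = 16 ≡ 16; 4^4 ≡ 16² = 256 ≡ 9; 4^8 ≡ 9² = 81 ≡ 5. Multiply: 4^11 = 4^8 × 4^2 × 4^1 ≡ 5 × 16 × 4 (mod 19): 5 × 16 = 80 ≡ 4; 4 × 4 = 16 ≡ 16. So 4^11 ≡ 16 (mod 19).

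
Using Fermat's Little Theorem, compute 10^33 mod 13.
By Fermat: 10^{12} ≡ 1 (mod 13). 33 = 2×12 + 9. So 10^{33} ≡ 10^{9} ≡ 12 (mod 13)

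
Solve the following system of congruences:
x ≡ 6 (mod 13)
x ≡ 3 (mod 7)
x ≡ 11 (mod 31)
1592

Using the Chinese Remainder Theorem:
M = product of moduli = 2821
For equation 1: M_1 = 217, 217 ≡ 9 (mod 13), inverse of 217 mod 13 is 3 (check: 9 × 3 = 27 ≡ 1 (mod 13))
For equation 2: M_2 = 403, 403 ≡ 4 (mod 7), inverse of 403 mod 7 is 2 (check: 4 × 2 = 8 ≡ 1 (mod 7))
For equation 3: M_3 = 91, 91 ≡ 29 (mod 31), inverse of 91 mod 31 is 15 (check: 29 × 15 = 435 ≡ 1 (mod 31))
Combine: x ≡ Σ r_i×M_i×(M_i⁻¹ mod m_i) = 6×217×3 + 3×403×2 + 11×91×15 = 3906 + 2418 + 15015 = 21339
21339 mod 2821 = 1592
x ≡ 1592 (mod 2821)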